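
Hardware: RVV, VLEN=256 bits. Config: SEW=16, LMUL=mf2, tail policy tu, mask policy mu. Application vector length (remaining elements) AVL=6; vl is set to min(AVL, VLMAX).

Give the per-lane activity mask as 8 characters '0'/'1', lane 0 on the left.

predicate = 11111100

lanes per group: 256·1/2/16 = 8
vl ← min(6, 8) = 6
bits (lane 0 leftmost): 11111100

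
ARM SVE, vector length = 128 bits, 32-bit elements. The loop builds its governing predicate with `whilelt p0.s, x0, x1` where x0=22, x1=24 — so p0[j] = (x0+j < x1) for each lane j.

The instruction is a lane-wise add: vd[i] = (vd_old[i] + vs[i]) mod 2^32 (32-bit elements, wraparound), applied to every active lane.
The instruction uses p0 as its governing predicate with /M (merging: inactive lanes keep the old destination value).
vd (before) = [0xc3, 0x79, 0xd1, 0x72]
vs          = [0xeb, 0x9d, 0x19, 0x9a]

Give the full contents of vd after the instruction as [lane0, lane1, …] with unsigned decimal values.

vd = [430, 278, 209, 114]

register lanes = 128/32 = 4
active while 22+j < 24, i.e. j ∈ [0,2) capped at 4 ⇒ 2
  i=0: add(0xc3,0xeb) → 430
  i=1: add(0x79,0x9d) → 278
  i=2: tail/keep → 209
  i=3: tail/keep → 114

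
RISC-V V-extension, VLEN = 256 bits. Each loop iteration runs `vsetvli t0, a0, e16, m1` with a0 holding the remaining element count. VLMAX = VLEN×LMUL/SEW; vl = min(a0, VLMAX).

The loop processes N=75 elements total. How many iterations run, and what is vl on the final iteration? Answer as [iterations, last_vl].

[iterations, last_vl] = [5, 11]

lanes per group: 256·1/16 = 16
75 elements at 16/iter → 5 passes, remainder 11 on the last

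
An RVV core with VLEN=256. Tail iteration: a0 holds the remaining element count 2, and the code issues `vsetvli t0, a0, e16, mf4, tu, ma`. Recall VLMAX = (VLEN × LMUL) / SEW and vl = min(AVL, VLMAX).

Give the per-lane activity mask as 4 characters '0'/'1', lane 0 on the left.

lanes per group: 256·1/4/16 = 4
vl ← min(2, 4) = 2
bits (lane 0 leftmost): 1100

predicate = 1100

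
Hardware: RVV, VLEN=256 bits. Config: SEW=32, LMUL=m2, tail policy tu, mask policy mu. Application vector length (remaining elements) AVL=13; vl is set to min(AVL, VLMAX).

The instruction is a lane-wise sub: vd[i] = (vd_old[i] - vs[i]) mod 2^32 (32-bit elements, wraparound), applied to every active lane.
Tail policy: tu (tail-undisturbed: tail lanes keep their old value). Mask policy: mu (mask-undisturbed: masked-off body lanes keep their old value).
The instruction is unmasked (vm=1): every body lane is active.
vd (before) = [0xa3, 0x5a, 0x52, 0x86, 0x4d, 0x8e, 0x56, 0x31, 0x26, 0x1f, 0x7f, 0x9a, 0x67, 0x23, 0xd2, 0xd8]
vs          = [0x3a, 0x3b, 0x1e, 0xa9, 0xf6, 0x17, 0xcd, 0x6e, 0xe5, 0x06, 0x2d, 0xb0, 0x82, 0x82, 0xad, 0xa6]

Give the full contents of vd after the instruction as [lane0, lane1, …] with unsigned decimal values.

vd = [105, 31, 52, 4294967261, 4294967127, 119, 4294967177, 4294967235, 4294967105, 25, 82, 4294967274, 4294967269, 35, 210, 216]

VLMAX = VLEN×LMUL/SEW = 256×2/32 = 16
AVL=13 ≤ VLMAX=16, so vl = 13
lane  0: sub(0xa3,0x3a) ⇒ 0x69
lane  1: sub(0x5a,0x3b) ⇒ 0x1f
lane  2: sub(0x52,0x1e) ⇒ 0x34
lane  3: sub(0x86,0xa9) ⇒ 0xffffffdd
lane  4: sub(0x4d,0xf6) ⇒ 0xffffff57
lane  5: sub(0x8e,0x17) ⇒ 0x77
lane  6: sub(0x56,0xcd) ⇒ 0xffffff89
lane  7: sub(0x31,0x6e) ⇒ 0xffffffc3
lane  8: sub(0x26,0xe5) ⇒ 0xffffff41
lane  9: sub(0x1f,0x06) ⇒ 0x19
lane 10: sub(0x7f,0x2d) ⇒ 0x52
lane 11: sub(0x9a,0xb0) ⇒ 0xffffffea
lane 12: sub(0x67,0x82) ⇒ 0xffffffe5
lane 13: tail/keep ⇒ 0x23
lane 14: tail/keep ⇒ 0xd2
lane 15: tail/keep ⇒ 0xd8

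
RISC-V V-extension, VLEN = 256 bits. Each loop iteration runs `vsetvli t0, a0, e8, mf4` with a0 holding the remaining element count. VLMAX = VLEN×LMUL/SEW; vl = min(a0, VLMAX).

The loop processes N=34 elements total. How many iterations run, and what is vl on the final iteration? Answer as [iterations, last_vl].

VLMAX = VLEN×LMUL/SEW = 256×1/4/8 = 8
34 elements at 8/iter → 5 passes, remainder 2 on the last

[iterations, last_vl] = [5, 2]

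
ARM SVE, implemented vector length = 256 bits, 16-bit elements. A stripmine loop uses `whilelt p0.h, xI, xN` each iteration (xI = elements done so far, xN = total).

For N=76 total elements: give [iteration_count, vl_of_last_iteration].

[iterations, last_vl] = [5, 12]

register lanes = 256/16 = 16
76 elements at 16/iter → 5 passes, remainder 12 on the last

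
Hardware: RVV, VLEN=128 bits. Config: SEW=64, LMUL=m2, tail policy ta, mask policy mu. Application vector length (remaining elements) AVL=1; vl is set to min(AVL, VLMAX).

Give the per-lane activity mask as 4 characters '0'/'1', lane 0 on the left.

predicate = 1000

VLMAX = (128 × 2) / 64 = 4 lanes
vl = min(AVL, VLMAX) = min(1, 4) = 1
bits (lane 0 leftmost): 1000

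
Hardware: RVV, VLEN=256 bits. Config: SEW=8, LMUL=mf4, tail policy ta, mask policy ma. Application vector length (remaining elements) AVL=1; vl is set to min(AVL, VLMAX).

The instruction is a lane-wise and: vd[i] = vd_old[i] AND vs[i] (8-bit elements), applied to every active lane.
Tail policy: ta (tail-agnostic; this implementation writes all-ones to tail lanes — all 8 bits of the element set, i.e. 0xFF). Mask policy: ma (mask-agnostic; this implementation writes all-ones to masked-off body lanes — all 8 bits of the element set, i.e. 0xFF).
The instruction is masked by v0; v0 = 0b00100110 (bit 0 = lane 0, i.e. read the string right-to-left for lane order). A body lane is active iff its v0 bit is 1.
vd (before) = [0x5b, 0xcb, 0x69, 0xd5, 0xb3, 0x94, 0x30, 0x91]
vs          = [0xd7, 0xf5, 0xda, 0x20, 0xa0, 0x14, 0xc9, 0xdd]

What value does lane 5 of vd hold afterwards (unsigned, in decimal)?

vd[5] = 255

VLMAX = (256 × 1/4) / 8 = 8 lanes
AVL=1 ≤ VLMAX=8, so vl = 1
[0] mask-off/ones = 0xff
[1] tail/ones = 0xff
[2] tail/ones = 0xff
[3] tail/ones = 0xff
[4] tail/ones = 0xff
[5] tail/ones = 0xff
[6] tail/ones = 0xff
[7] tail/ones = 0xff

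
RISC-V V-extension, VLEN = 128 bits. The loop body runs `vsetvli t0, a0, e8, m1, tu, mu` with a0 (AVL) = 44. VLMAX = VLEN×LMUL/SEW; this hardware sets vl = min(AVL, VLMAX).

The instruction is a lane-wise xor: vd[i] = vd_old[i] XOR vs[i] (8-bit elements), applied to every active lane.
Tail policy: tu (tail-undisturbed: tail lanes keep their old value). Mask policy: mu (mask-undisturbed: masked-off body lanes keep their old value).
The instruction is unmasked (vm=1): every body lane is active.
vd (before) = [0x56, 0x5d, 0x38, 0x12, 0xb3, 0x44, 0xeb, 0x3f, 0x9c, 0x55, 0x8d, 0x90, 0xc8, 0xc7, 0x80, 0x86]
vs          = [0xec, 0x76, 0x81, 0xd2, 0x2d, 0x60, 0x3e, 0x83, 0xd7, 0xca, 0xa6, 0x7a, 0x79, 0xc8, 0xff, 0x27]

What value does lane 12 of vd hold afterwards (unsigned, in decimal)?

vd[12] = 177

VLMAX = VLEN×LMUL/SEW = 128×1/8 = 16
AVL=44 > VLMAX=16, so vl = 16
vd[0] xor(0x56,0xec) -> 0xba
vd[1] xor(0x5d,0x76) -> 0x2b
vd[2] xor(0x38,0x81) -> 0xb9
vd[3] xor(0x12,0xd2) -> 0xc0
vd[4] xor(0xb3,0x2d) -> 0x9e
vd[5] xor(0x44,0x60) -> 0x24
vd[6] xor(0xeb,0x3e) -> 0xd5
vd[7] xor(0x3f,0x83) -> 0xbc
vd[8] xor(0x9c,0xd7) -> 0x4b
vd[9] xor(0x55,0xca) -> 0x9f
vd[10] xor(0x8d,0xa6) -> 0x2b
vd[11] xor(0x90,0x7a) -> 0xea
vd[12] xor(0xc8,0x79) -> 0xb1
vd[13] xor(0xc7,0xc8) -> 0x0f
vd[14] xor(0x80,0xff) -> 0x7f
vd[15] xor(0x86,0x27) -> 0xa1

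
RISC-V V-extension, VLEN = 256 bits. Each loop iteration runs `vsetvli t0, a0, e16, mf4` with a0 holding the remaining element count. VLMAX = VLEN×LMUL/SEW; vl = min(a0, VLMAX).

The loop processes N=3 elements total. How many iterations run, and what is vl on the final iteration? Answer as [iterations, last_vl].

[iterations, last_vl] = [1, 3]

VLMAX = VLEN×LMUL/SEW = 256×1/4/16 = 4
iterations = ceil(3/4) = 1; final-pass vl = 3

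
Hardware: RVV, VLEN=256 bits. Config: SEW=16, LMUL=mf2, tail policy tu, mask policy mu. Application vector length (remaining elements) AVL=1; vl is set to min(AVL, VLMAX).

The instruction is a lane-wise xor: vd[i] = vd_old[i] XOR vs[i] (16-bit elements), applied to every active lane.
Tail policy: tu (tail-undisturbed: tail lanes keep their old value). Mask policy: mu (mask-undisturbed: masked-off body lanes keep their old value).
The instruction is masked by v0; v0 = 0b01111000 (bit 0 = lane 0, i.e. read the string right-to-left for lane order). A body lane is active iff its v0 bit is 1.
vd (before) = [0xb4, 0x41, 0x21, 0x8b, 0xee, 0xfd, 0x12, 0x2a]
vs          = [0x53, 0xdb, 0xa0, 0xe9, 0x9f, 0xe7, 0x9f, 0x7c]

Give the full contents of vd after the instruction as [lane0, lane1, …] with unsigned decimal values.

lanes per group: 256·1/2/16 = 8
AVL=1 ≤ VLMAX=8, so vl = 1
vd[0] mask-off/keep -> 0xb4
vd[1] tail/keep -> 0x41
vd[2] tail/keep -> 0x21
vd[3] tail/keep -> 0x8b
vd[4] tail/keep -> 0xee
vd[5] tail/keep -> 0xfd
vd[6] tail/keep -> 0x12
vd[7] tail/keep -> 0x2a

vd = [180, 65, 33, 139, 238, 253, 18, 42]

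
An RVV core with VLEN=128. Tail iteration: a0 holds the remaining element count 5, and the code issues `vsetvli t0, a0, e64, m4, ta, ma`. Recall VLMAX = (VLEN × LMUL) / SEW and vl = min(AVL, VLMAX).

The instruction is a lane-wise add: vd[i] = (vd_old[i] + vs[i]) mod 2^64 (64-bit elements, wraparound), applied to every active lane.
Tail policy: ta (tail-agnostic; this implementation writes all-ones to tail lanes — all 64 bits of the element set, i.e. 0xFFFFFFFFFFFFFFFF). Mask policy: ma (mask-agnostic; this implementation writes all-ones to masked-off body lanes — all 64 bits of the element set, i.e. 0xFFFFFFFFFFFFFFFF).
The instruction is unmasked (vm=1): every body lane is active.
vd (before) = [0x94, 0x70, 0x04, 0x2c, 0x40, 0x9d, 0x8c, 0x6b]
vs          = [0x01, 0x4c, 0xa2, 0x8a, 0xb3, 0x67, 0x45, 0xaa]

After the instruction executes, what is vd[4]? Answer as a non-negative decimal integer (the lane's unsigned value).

vd[4] = 243

lanes per group: 128·4/64 = 8
vl = min(AVL, VLMAX) = min(5, 8) = 5
vd[0] add(0x94,0x01) -> 0x95
vd[1] add(0x70,0x4c) -> 0xbc
vd[2] add(0x04,0xa2) -> 0xa6
vd[3] add(0x2c,0x8a) -> 0xb6
vd[4] add(0x40,0xb3) -> 0xf3
vd[5] tail/ones -> 0xffffffffffffffff
vd[6] tail/ones -> 0xffffffffffffffff
vd[7] tail/ones -> 0xffffffffffffffff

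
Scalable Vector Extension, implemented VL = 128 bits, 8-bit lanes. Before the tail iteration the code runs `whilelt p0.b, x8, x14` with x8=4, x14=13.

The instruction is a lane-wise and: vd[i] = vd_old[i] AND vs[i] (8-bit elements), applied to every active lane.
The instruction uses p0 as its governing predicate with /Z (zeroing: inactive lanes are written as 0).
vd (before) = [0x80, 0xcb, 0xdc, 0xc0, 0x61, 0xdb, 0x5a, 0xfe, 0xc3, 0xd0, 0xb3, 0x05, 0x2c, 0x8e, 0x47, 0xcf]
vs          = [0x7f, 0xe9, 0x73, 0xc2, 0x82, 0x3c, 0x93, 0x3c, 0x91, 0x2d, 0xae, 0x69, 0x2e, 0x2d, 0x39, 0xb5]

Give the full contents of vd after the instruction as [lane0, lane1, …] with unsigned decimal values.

vd = [0, 201, 80, 192, 0, 24, 18, 60, 129, 0, 0, 0, 0, 0, 0, 0]

128-bit reg / 8-bit elem → 16 lanes
active while 4+j < 13, i.e. j ∈ [0,9) capped at 16 ⇒ 9
  i=0: and(0x80,0x7f) → 0
  i=1: and(0xcb,0xe9) → 201
  i=2: and(0xdc,0x73) → 80
  i=3: and(0xc0,0xc2) → 192
  i=4: and(0x61,0x82) → 0
  i=5: and(0xdb,0x3c) → 24
  i=6: and(0x5a,0x93) → 18
  i=7: and(0xfe,0x3c) → 60
  i=8: and(0xc3,0x91) → 129
  i=9: tail/zero → 0
  i=10: tail/zero → 0
  i=11: tail/zero → 0
  i=12: tail/zero → 0
  i=13: tail/zero → 0
  i=14: tail/zero → 0
  i=15: tail/zero → 0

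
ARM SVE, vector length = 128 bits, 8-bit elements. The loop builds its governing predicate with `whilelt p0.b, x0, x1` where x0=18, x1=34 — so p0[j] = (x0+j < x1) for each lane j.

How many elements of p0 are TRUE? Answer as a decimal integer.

register lanes = 128/8 = 16
whilelt: lane j active iff 18+j < 34 → j < 16 → 16 active

vl = 16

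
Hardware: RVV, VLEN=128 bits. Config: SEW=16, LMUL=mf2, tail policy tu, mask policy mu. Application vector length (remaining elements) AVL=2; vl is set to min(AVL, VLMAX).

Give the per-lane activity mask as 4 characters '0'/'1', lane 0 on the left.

VLMAX = VLEN×LMUL/SEW = 128×1/2/16 = 4
AVL=2 ≤ VLMAX=4, so vl = 2
bits (lane 0 leftmost): 1100

predicate = 1100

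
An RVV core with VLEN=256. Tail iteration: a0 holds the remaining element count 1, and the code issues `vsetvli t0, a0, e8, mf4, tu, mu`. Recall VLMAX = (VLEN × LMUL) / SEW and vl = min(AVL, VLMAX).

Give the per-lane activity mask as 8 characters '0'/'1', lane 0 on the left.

predicate = 10000000

VLMAX = VLEN×LMUL/SEW = 256×1/4/8 = 8
AVL=1 ≤ VLMAX=8, so vl = 1
bits (lane 0 leftmost): 10000000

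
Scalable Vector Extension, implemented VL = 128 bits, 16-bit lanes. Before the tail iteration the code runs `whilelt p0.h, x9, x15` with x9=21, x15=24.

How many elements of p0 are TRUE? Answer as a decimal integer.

vl = 3

lane count: 128 div 16 = 8
active while 21+j < 24, i.e. j ∈ [0,3) capped at 8 ⇒ 3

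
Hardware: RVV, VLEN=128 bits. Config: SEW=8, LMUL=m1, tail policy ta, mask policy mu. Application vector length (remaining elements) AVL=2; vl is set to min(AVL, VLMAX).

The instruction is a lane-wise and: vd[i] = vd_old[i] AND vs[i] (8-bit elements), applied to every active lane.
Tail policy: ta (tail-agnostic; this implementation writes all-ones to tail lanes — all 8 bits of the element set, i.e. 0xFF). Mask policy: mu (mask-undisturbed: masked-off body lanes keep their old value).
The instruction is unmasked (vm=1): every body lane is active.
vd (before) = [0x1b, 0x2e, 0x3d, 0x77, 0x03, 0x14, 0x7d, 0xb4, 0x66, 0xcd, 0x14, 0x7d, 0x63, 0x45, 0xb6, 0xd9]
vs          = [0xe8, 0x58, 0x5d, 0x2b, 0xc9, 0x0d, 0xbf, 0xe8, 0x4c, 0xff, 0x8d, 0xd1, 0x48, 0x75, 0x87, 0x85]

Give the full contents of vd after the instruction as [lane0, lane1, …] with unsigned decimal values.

vd = [8, 8, 255, 255, 255, 255, 255, 255, 255, 255, 255, 255, 255, 255, 255, 255]

lanes per group: 128·1/8 = 16
vl ← min(2, 16) = 2
[0] and(0x1b,0xe8) = 0x08
[1] and(0x2e,0x58) = 0x08
[2] tail/ones = 0xff
[3] tail/ones = 0xff
[4] tail/ones = 0xff
[5] tail/ones = 0xff
[6] tail/ones = 0xff
[7] tail/ones = 0xff
[8] tail/ones = 0xff
[9] tail/ones = 0xff
[10] tail/ones = 0xff
[11] tail/ones = 0xff
[12] tail/ones = 0xff
[13] tail/ones = 0xff
[14] tail/ones = 0xff
[15] tail/ones = 0xff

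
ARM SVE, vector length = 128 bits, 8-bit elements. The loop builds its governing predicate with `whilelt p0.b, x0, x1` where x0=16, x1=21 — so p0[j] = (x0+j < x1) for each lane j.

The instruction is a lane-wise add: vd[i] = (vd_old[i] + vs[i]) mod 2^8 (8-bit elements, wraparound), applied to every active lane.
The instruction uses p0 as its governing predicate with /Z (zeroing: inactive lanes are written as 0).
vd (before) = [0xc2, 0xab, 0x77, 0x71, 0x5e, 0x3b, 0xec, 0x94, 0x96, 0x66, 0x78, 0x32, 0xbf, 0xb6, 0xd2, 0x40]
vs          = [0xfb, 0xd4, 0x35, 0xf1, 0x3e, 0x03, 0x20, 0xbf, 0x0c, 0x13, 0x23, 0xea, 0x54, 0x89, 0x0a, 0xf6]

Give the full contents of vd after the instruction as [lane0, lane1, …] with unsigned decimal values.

vd = [189, 127, 172, 98, 156, 0, 0, 0, 0, 0, 0, 0, 0, 0, 0, 0]

register lanes = 128/8 = 16
active while 16+j < 21, i.e. j ∈ [0,5) capped at 16 ⇒ 5
  i=0: add(0xc2,0xfb) → 189
  i=1: add(0xab,0xd4) → 127
  i=2: add(0x77,0x35) → 172
  i=3: add(0x71,0xf1) → 98
  i=4: add(0x5e,0x3e) → 156
  i=5: tail/zero → 0
  i=6: tail/zero → 0
  i=7: tail/zero → 0
  i=8: tail/zero → 0
  i=9: tail/zero → 0
  i=10: tail/zero → 0
  i=11: tail/zero → 0
  i=12: tail/zero → 0
  i=13: tail/zero → 0
  i=14: tail/zero → 0
  i=15: tail/zero → 0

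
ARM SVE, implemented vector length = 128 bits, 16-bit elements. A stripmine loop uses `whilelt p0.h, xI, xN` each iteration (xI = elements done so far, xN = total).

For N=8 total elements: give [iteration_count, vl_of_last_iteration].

register lanes = 128/16 = 8
N=8: ⌈8/8⌉ = 1 iters; last vl = 8 − 0×8 = 8

[iterations, last_vl] = [1, 8]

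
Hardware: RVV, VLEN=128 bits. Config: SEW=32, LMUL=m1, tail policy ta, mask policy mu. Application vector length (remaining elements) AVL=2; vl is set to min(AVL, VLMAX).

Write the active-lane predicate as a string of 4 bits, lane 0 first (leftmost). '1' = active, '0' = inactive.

predicate = 1100

lanes per group: 128·1/32 = 4
vl = min(AVL, VLMAX) = min(2, 4) = 2
bits (lane 0 leftmost): 1100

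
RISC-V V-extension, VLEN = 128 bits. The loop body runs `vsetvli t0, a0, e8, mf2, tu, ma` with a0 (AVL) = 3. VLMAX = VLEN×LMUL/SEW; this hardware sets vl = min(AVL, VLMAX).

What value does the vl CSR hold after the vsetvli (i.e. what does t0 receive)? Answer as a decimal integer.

vl = 3

lanes per group: 128·1/2/8 = 8
vl = min(AVL, VLMAX) = min(3, 8) = 3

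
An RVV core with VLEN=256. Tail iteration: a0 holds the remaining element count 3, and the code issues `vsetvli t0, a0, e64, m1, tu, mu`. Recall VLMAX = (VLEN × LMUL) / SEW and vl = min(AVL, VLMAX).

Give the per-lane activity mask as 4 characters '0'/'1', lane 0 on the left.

predicate = 1110

VLMAX = VLEN×LMUL/SEW = 256×1/64 = 4
vl = min(AVL, VLMAX) = min(3, 4) = 3
bits (lane 0 leftmost): 1110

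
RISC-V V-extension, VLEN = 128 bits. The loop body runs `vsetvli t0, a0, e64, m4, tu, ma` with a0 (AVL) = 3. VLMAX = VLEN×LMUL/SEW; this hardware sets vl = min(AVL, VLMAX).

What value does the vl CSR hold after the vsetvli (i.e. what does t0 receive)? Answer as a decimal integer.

lanes per group: 128·4/64 = 8
vl = min(AVL, VLMAX) = min(3, 8) = 3

vl = 3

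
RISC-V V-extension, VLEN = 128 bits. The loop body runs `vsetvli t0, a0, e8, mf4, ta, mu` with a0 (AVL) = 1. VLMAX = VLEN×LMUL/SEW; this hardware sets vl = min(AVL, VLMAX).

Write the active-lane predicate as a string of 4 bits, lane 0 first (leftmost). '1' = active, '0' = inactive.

VLMAX = (128 × 1/4) / 8 = 4 lanes
AVL=1 ≤ VLMAX=4, so vl = 1
bits (lane 0 leftmost): 1000

predicate = 1000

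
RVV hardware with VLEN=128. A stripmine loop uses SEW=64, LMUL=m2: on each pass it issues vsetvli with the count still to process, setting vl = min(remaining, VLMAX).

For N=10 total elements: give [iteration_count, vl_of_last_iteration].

[iterations, last_vl] = [3, 2]

lanes per group: 128·2/64 = 4
N=10: ⌈10/4⌉ = 3 iters; last vl = 10 − 2×4 = 2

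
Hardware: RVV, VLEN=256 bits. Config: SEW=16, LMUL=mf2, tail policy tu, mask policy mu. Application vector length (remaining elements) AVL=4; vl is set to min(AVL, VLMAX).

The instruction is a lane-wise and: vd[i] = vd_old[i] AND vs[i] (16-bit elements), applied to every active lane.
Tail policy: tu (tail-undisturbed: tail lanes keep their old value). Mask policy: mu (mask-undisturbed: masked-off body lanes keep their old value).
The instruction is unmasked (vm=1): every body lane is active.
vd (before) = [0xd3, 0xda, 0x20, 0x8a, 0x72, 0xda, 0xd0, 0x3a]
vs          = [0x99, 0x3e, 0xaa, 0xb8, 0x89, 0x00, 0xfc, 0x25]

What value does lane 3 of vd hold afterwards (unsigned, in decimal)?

lanes per group: 256·1/2/16 = 8
vl ← min(4, 8) = 4
vd[0] and(0xd3,0x99) -> 0x91
vd[1] and(0xda,0x3e) -> 0x1a
vd[2] and(0x20,0xaa) -> 0x20
vd[3] and(0x8a,0xb8) -> 0x88
vd[4] tail/keep -> 0x72
vd[5] tail/keep -> 0xda
vd[6] tail/keep -> 0xd0
vd[7] tail/keep -> 0x3a

vd[3] = 136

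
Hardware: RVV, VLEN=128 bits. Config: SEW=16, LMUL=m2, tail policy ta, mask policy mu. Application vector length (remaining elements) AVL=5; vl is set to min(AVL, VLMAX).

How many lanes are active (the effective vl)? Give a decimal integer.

lanes per group: 128·2/16 = 16
AVL=5 ≤ VLMAX=16, so vl = 5

vl = 5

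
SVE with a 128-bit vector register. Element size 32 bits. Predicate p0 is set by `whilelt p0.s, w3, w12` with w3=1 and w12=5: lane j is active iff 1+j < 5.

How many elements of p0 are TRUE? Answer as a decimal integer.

lane count: 128 div 32 = 4
active while 1+j < 5, i.e. j ∈ [0,4) capped at 4 ⇒ 4

vl = 4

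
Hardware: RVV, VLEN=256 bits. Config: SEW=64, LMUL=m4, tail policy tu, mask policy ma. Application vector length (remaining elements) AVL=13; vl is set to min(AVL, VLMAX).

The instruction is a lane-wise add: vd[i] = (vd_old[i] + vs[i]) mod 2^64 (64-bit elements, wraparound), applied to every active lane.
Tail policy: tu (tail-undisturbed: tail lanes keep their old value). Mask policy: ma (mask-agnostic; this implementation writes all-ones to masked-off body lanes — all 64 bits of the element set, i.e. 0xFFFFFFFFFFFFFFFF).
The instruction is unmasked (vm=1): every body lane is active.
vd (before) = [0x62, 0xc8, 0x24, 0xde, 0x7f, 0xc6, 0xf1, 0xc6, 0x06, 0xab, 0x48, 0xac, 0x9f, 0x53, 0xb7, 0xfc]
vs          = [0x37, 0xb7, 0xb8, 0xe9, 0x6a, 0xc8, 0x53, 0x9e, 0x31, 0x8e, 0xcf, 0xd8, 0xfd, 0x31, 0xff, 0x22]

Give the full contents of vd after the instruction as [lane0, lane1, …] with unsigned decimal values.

lanes per group: 256·4/64 = 16
vl ← min(13, 16) = 13
[0] add(0x62,0x37) = 0x99
[1] add(0xc8,0xb7) = 0x17f
[2] add(0x24,0xb8) = 0xdc
[3] add(0xde,0xe9) = 0x1c7
[4] add(0x7f,0x6a) = 0xe9
[5] add(0xc6,0xc8) = 0x18e
[6] add(0xf1,0x53) = 0x144
[7] add(0xc6,0x9e) = 0x164
[8] add(0x06,0x31) = 0x37
[9] add(0xab,0x8e) = 0x139
[10] add(0x48,0xcf) = 0x117
[11] add(0xac,0xd8) = 0x184
[12] add(0x9f,0xfd) = 0x19c
[13] tail/keep = 0x53
[14] tail/keep = 0xb7
[15] tail/keep = 0xfc

vd = [153, 383, 220, 455, 233, 398, 324, 356, 55, 313, 279, 388, 412, 83, 183, 252]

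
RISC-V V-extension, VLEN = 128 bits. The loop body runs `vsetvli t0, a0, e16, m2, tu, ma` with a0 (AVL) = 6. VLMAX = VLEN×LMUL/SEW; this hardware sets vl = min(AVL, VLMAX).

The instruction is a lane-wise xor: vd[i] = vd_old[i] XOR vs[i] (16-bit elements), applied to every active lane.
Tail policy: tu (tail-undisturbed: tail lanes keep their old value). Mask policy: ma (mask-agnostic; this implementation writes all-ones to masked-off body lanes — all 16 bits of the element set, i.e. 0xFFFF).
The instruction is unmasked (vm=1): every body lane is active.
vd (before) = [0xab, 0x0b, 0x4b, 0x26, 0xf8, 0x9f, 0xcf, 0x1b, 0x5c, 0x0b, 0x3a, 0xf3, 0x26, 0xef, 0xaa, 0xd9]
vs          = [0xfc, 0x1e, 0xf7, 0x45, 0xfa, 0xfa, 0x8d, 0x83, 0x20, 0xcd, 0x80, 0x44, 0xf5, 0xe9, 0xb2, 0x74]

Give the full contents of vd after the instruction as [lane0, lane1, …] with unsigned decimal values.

vd = [87, 21, 188, 99, 2, 101, 207, 27, 92, 11, 58, 243, 38, 239, 170, 217]

VLMAX = VLEN×LMUL/SEW = 128×2/16 = 16
vl = min(AVL, VLMAX) = min(6, 16) = 6
  i=0: xor(0xab,0xfc) → 87
  i=1: xor(0x0b,0x1e) → 21
  i=2: xor(0x4b,0xf7) → 188
  i=3: xor(0x26,0x45) → 99
  i=4: xor(0xf8,0xfa) → 2
  i=5: xor(0x9f,0xfa) → 101
  i=6: tail/keep → 207
  i=7: tail/keep → 27
  i=8: tail/keep → 92
  i=9: tail/keep → 11
  i=10: tail/keep → 58
  i=11: tail/keep → 243
  i=12: tail/keep → 38
  i=13: tail/keep → 239
  i=14: tail/keep → 170
  i=15: tail/keep → 217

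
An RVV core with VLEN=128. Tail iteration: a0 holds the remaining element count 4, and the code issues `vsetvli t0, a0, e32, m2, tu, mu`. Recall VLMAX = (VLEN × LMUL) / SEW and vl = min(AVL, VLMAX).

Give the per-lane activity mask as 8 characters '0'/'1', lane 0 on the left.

lanes per group: 128·2/32 = 8
AVL=4 ≤ VLMAX=8, so vl = 4
bits (lane 0 leftmost): 11110000

predicate = 11110000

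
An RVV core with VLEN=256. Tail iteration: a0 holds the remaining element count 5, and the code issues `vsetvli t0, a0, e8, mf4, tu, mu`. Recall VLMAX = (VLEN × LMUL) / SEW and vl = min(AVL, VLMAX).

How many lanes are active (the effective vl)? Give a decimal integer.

vl = 5

lanes per group: 256·1/4/8 = 8
AVL=5 ≤ VLMAX=8, so vl = 5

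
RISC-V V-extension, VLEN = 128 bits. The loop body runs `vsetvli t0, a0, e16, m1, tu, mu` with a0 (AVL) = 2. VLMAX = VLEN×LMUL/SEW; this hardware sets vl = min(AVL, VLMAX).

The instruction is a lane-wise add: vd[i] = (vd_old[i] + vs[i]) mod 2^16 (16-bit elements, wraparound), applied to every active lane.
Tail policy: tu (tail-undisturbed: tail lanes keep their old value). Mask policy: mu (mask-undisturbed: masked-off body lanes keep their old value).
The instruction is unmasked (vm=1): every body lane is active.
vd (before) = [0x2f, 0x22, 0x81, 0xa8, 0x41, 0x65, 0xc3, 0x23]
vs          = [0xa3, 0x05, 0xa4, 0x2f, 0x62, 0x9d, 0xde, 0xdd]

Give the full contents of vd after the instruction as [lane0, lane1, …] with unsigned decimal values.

lanes per group: 128·1/16 = 8
vl ← min(2, 8) = 2
  i=0: add(0x2f,0xa3) → 210
  i=1: add(0x22,0x05) → 39
  i=2: tail/keep → 129
  i=3: tail/keep → 168
  i=4: tail/keep → 65
  i=5: tail/keep → 101
  i=6: tail/keep → 195
  i=7: tail/keep → 35

vd = [210, 39, 129, 168, 65, 101, 195, 35]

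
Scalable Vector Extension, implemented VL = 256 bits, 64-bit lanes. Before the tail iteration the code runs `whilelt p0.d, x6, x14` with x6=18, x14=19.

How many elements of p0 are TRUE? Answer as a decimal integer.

vl = 1

256-bit reg / 64-bit elem → 4 lanes
p0[j] = (18+j < 19); true for j=0..0 → 1 lanes set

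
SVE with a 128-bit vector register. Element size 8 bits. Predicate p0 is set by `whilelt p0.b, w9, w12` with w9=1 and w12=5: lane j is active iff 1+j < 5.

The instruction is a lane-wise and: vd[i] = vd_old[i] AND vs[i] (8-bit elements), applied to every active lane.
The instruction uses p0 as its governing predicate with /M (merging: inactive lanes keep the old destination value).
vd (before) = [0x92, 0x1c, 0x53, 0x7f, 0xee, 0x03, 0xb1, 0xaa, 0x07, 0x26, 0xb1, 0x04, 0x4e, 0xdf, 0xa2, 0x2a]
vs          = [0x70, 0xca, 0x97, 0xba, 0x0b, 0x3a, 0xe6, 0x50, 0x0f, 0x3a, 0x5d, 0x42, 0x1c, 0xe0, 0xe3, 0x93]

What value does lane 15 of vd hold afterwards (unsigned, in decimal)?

vd[15] = 42

128-bit reg / 8-bit elem → 16 lanes
p0[j] = (1+j < 5); true for j=0..3 → 4 lanes set
lane  0: and(0x92,0x70) ⇒ 0x10
lane  1: and(0x1c,0xca) ⇒ 0x08
lane  2: and(0x53,0x97) ⇒ 0x13
lane  3: and(0x7f,0xba) ⇒ 0x3a
lane  4: tail/keep ⇒ 0xee
lane  5: tail/keep ⇒ 0x03
lane  6: tail/keep ⇒ 0xb1
lane  7: tail/keep ⇒ 0xaa
lane  8: tail/keep ⇒ 0x07
lane  9: tail/keep ⇒ 0x26
lane 10: tail/keep ⇒ 0xb1
lane 11: tail/keep ⇒ 0x04
lane 12: tail/keep ⇒ 0x4e
lane 13: tail/keep ⇒ 0xdf
lane 14: tail/keep ⇒ 0xa2
lane 15: tail/keep ⇒ 0x2a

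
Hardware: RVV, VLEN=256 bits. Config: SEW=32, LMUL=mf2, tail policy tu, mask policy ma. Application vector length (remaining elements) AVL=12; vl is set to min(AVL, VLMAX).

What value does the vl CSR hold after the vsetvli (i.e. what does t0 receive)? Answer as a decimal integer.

lanes per group: 256·1/2/32 = 4
vl ← min(12, 4) = 4

vl = 4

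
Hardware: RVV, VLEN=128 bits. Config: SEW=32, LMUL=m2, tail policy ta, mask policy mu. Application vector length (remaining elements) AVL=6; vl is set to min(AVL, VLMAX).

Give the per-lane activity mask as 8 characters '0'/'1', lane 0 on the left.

lanes per group: 128·2/32 = 8
vl = min(AVL, VLMAX) = min(6, 8) = 6
bits (lane 0 leftmost): 11111100

predicate = 11111100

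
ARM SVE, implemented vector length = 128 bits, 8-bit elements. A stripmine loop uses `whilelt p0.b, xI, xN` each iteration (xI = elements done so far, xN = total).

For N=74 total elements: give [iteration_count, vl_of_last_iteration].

128-bit reg / 8-bit elem → 16 lanes
74 elements at 16/iter → 5 passes, remainder 10 on the last

[iterations, last_vl] = [5, 10]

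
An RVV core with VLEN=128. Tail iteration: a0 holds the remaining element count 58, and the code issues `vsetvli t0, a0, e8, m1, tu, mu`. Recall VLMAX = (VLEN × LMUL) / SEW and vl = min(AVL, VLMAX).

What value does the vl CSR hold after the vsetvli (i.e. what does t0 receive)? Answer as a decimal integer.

vl = 16

VLMAX = (128 × 1) / 8 = 16 lanes
vl ← min(58, 16) = 16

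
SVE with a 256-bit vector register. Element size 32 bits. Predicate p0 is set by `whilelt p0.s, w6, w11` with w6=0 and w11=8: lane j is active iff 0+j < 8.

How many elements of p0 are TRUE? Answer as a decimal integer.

vl = 8

256-bit reg / 32-bit elem → 8 lanes
p0[j] = (0+j < 8); true for j=0..7 → 8 lanes set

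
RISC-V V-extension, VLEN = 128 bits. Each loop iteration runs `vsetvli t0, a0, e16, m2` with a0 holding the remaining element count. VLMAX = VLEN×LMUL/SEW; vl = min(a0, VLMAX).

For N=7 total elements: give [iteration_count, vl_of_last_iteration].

[iterations, last_vl] = [1, 7]

VLMAX = VLEN×LMUL/SEW = 128×2/16 = 16
N=7: ⌈7/16⌉ = 1 iters; last vl = 7 − 0×16 = 7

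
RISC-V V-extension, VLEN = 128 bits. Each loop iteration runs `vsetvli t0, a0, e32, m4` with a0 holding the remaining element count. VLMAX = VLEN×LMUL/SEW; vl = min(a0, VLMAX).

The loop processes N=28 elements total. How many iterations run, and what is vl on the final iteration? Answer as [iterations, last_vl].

VLMAX = VLEN×LMUL/SEW = 128×4/32 = 16
iterations = ceil(28/16) = 2; final-pass vl = 12

[iterations, last_vl] = [2, 12]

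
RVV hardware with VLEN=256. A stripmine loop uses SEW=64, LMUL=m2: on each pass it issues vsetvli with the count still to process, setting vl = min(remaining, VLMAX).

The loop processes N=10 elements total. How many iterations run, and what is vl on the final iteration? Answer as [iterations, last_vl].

lanes per group: 256·2/64 = 8
iterations = ceil(10/8) = 2; final-pass vl = 2

[iterations, last_vl] = [2, 2]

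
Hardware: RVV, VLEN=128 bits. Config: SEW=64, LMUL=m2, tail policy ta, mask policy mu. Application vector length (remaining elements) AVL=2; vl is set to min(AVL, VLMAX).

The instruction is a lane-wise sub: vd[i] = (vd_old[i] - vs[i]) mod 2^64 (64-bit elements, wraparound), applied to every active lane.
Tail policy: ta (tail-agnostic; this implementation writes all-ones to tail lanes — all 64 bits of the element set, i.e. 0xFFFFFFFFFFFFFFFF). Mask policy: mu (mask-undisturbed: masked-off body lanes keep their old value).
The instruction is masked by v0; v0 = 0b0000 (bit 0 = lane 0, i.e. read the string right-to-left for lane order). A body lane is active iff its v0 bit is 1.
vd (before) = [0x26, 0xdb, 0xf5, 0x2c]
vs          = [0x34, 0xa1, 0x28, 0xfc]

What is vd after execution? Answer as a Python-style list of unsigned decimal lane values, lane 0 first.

vd = [38, 219, 18446744073709551615, 18446744073709551615]

VLMAX = (128 × 2) / 64 = 4 lanes
vl ← min(2, 4) = 2
lane  0: mask-off/keep ⇒ 0x26
lane  1: mask-off/keep ⇒ 0xdb
lane  2: tail/ones ⇒ 0xffffffffffffffff
lane  3: tail/ones ⇒ 0xffffffffffffffff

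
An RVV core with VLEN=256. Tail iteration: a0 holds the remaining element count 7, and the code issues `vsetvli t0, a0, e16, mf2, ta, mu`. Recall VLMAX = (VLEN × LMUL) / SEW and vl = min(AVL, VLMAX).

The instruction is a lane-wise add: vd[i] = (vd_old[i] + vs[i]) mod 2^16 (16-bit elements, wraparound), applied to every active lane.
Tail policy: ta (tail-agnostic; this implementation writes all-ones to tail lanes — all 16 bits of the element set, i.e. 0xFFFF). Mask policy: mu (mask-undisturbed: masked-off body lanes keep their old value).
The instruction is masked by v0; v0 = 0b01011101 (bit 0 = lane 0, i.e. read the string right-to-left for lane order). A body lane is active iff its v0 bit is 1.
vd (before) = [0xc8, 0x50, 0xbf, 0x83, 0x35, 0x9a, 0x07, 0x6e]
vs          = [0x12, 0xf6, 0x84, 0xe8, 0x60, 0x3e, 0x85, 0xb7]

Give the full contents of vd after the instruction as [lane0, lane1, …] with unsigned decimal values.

vd = [218, 80, 323, 363, 149, 154, 140, 65535]

VLMAX = VLEN×LMUL/SEW = 256×1/2/16 = 8
vl ← min(7, 8) = 7
vd[0] add(0xc8,0x12) -> 0xda
vd[1] mask-off/keep -> 0x50
vd[2] add(0xbf,0x84) -> 0x143
vd[3] add(0x83,0xe8) -> 0x16b
vd[4] add(0x35,0x60) -> 0x95
vd[5] mask-off/keep -> 0x9a
vd[6] add(0x07,0x85) -> 0x8c
vd[7] tail/ones -> 0xffff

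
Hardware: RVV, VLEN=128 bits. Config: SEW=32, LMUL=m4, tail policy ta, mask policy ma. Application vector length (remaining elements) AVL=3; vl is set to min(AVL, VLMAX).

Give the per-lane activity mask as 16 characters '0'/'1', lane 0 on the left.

VLMAX = (128 × 4) / 32 = 16 lanes
AVL=3 ≤ VLMAX=16, so vl = 3
bits (lane 0 leftmost): 1110000000000000

predicate = 1110000000000000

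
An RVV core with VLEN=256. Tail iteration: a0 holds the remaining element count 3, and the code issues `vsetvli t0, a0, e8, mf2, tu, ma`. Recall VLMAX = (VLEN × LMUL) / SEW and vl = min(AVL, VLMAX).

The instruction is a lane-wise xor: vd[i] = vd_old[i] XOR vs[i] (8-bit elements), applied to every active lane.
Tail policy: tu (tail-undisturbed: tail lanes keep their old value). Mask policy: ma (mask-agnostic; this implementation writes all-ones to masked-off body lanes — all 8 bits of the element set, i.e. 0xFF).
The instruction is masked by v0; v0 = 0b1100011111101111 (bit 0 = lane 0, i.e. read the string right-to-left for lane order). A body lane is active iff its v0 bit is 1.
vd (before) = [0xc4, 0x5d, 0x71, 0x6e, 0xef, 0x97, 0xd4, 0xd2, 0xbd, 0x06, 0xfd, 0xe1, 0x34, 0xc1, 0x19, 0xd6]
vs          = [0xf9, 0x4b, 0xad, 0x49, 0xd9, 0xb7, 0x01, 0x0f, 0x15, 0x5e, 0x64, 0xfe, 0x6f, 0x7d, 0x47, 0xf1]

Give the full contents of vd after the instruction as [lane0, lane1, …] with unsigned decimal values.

vd = [61, 22, 220, 110, 239, 151, 212, 210, 189, 6, 253, 225, 52, 193, 25, 214]

VLMAX = (256 × 1/2) / 8 = 16 lanes
vl ← min(3, 16) = 3
vd[0] xor(0xc4,0xf9) -> 0x3d
vd[1] xor(0x5d,0x4b) -> 0x16
vd[2] xor(0x71,0xad) -> 0xdc
vd[3] tail/keep -> 0x6e
vd[4] tail/keep -> 0xef
vd[5] tail/keep -> 0x97
vd[6] tail/keep -> 0xd4
vd[7] tail/keep -> 0xd2
vd[8] tail/keep -> 0xbd
vd[9] tail/keep -> 0x06
vd[10] tail/keep -> 0xfd
vd[11] tail/keep -> 0xe1
vd[12] tail/keep -> 0x34
vd[13] tail/keep -> 0xc1
vd[14] tail/keep -> 0x19
vd[15] tail/keep -> 0xd6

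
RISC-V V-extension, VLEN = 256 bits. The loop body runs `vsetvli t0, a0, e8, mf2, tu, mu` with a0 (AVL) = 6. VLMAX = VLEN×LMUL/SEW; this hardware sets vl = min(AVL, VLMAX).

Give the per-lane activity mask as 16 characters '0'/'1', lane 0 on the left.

predicate = 1111110000000000

VLMAX = (256 × 1/2) / 8 = 16 lanes
vl ← min(6, 16) = 6
bits (lane 0 leftmost): 1111110000000000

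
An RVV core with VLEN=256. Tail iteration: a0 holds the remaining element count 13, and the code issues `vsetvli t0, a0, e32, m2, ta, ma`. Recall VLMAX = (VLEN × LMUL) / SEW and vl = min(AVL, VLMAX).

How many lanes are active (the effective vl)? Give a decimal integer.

vl = 13

lanes per group: 256·2/32 = 16
vl = min(AVL, VLMAX) = min(13, 16) = 13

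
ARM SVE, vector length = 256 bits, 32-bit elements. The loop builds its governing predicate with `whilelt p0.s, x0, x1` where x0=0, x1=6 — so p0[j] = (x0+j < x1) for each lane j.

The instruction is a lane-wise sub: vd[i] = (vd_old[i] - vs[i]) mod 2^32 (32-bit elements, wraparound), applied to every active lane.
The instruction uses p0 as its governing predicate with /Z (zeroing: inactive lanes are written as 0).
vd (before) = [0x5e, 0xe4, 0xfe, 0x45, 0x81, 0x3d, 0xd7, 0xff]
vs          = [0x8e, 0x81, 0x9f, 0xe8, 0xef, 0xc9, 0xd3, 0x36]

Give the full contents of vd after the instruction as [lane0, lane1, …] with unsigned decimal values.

vd = [4294967248, 99, 95, 4294967133, 4294967186, 4294967156, 0, 0]

lane count: 256 div 32 = 8
active while 0+j < 6, i.e. j ∈ [0,6) capped at 8 ⇒ 6
  i=0: sub(0x5e,0x8e) → 4294967248
  i=1: sub(0xe4,0x81) → 99
  i=2: sub(0xfe,0x9f) → 95
  i=3: sub(0x45,0xe8) → 4294967133
  i=4: sub(0x81,0xef) → 4294967186
  i=5: sub(0x3d,0xc9) → 4294967156
  i=6: tail/zero → 0
  i=7: tail/zero → 0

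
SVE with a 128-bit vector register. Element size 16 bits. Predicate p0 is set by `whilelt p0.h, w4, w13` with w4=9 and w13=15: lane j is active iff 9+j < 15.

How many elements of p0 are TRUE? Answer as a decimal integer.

128-bit reg / 16-bit elem → 8 lanes
active while 9+j < 15, i.e. j ∈ [0,6) capped at 8 ⇒ 6

vl = 6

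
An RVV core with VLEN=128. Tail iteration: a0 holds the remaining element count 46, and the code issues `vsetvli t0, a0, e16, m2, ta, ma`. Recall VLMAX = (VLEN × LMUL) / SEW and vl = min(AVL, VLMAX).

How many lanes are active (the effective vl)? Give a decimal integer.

VLMAX = VLEN×LMUL/SEW = 128×2/16 = 16
vl ← min(46, 16) = 16

vl = 16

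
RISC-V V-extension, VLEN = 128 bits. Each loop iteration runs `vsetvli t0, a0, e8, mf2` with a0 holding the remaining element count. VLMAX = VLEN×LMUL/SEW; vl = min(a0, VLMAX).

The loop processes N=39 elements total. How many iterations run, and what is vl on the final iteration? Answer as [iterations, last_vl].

VLMAX = VLEN×LMUL/SEW = 128×1/2/8 = 8
N=39: ⌈39/8⌉ = 5 iters; last vl = 39 − 4×8 = 7

[iterations, last_vl] = [5, 7]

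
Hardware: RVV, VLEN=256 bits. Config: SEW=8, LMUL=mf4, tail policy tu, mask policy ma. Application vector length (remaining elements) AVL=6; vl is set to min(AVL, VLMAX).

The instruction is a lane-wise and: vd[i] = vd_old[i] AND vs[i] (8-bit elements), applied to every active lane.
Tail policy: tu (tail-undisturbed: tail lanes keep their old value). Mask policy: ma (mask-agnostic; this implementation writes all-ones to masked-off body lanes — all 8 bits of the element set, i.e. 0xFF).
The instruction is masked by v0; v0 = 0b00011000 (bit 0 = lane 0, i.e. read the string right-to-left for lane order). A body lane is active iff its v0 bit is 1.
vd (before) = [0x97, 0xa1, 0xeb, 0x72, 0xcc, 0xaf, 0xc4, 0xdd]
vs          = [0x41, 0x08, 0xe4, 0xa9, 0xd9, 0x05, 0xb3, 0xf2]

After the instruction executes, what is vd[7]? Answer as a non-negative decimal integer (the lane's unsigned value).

lanes per group: 256·1/4/8 = 8
AVL=6 ≤ VLMAX=8, so vl = 6
lane  0: mask-off/ones ⇒ 0xff
lane  1: mask-off/ones ⇒ 0xff
lane  2: mask-off/ones ⇒ 0xff
lane  3: and(0x72,0xa9) ⇒ 0x20
lane  4: and(0xcc,0xd9) ⇒ 0xc8
lane  5: mask-off/ones ⇒ 0xff
lane  6: tail/keep ⇒ 0xc4
lane  7: tail/keep ⇒ 0xdd

vd[7] = 221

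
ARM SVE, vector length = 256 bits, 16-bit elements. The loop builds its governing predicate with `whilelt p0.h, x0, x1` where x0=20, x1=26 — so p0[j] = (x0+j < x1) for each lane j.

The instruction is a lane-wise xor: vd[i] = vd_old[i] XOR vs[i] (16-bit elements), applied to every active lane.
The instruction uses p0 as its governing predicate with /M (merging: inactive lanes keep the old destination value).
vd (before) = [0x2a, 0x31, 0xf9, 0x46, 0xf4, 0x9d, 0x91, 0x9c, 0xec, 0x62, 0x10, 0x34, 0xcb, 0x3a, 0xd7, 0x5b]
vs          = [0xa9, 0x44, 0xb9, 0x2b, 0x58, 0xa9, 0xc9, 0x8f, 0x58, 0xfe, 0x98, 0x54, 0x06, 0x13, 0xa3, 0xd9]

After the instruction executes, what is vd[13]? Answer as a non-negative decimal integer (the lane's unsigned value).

256-bit reg / 16-bit elem → 16 lanes
p0[j] = (20+j < 26); true for j=0..5 → 6 lanes set
vd[0] xor(0x2a,0xa9) -> 0x83
vd[1] xor(0x31,0x44) -> 0x75
vd[2] xor(0xf9,0xb9) -> 0x40
vd[3] xor(0x46,0x2b) -> 0x6d
vd[4] xor(0xf4,0x58) -> 0xac
vd[5] xor(0x9d,0xa9) -> 0x34
vd[6] tail/keep -> 0x91
vd[7] tail/keep -> 0x9c
vd[8] tail/keep -> 0xec
vd[9] tail/keep -> 0x62
vd[10] tail/keep -> 0x10
vd[11] tail/keep -> 0x34
vd[12] tail/keep -> 0xcb
vd[13] tail/keep -> 0x3a
vd[14] tail/keep -> 0xd7
vd[15] tail/keep -> 0x5b

vd[13] = 58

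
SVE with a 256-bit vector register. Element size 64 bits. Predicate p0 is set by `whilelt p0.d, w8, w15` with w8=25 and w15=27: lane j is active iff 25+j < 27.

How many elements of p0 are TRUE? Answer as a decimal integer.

vl = 2

register lanes = 256/64 = 4
active while 25+j < 27, i.e. j ∈ [0,2) capped at 4 ⇒ 2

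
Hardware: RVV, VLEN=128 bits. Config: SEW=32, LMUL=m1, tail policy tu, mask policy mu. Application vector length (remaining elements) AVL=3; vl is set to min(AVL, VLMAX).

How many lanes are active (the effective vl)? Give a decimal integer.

vl = 3

lanes per group: 128·1/32 = 4
vl ← min(3, 4) = 3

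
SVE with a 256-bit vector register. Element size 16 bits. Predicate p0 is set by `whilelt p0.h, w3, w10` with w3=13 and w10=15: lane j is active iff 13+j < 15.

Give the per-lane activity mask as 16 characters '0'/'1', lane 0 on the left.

register lanes = 256/16 = 16
p0[j] = (13+j < 15); true for j=0..1 → 2 lanes set
bits (lane 0 leftmost): 1100000000000000

predicate = 1100000000000000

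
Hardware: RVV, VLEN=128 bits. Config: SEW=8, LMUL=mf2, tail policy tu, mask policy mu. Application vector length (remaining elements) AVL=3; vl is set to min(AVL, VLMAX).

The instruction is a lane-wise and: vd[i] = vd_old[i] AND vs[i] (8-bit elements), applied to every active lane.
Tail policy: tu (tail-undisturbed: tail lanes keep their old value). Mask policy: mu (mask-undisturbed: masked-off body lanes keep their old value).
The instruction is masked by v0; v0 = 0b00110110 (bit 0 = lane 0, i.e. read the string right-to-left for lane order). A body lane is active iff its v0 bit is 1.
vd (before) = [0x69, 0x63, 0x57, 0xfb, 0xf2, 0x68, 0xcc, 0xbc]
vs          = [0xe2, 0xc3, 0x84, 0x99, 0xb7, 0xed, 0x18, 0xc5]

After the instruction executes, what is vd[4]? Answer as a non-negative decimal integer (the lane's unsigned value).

vd[4] = 242

lanes per group: 128·1/2/8 = 8
AVL=3 ≤ VLMAX=8, so vl = 3
[0] mask-off/keep = 0x69
[1] and(0x63,0xc3) = 0x43
[2] and(0x57,0x84) = 0x04
[3] tail/keep = 0xfb
[4] tail/keep = 0xf2
[5] tail/keep = 0x68
[6] tail/keep = 0xcc
[7] tail/keep = 0xbc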